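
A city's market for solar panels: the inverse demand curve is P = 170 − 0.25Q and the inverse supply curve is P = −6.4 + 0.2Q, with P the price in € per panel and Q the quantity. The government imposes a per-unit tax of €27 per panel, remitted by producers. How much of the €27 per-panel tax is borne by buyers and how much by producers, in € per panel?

Inverting to Q(P) form: Qd = 680 − 4P; Qs = 5P + 32.
Before the tax: set 680 − 4P = 5P + 32 → P* = €72, Q* = 392.
With the tax collected from producers, supply shifts: Qs = 5(P − 27) + 32.
Solving gives Q = 332 with buyers paying €87 and producers receiving €60 (the €27 wedge).
Burden on buyers: €15; on producers: €12. (They sum to €27.)

Buyers bear €15 per panel; producers bear €12 per panel.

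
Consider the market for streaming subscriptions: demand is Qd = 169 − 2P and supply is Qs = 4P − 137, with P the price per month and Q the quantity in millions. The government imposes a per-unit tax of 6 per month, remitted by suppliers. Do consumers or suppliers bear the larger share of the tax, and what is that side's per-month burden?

Before the tax: set 169 − 2P = 4P − 137 → P* = 51, Q* = 67.
With the tax collected from suppliers, supply shifts: Qs = 4(P − 6) − 137.
New equilibrium: consumers pay 55, suppliers receive 49, Q = 59. (Wedge: Pb − Ps = 6.)
Per-month burden: consumers 4, suppliers 2.
Consumers take the larger share because demand is less price-elastic here (demand slope 2 vs supply slope 4).

Consumers bear the larger share: 4 per month.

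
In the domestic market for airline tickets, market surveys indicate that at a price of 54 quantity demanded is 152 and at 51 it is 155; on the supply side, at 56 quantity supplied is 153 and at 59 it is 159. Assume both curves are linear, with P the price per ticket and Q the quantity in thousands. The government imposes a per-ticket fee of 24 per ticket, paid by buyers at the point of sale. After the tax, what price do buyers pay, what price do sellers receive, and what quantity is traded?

Buyers pay 71; sellers receive 47; quantity = 135.

Demand slope: (155 − 152)/(51 − 54) = -1, so Qd = 206 − P.
Supply slope: (159 − 153)/(59 − 56) = 2, so Qs = 2P + 41.
Before the tax: set 206 − P = 2P + 41 → P* = 55, Q* = 151.
With the tax collected from buyers, demand (in seller-price terms) shifts: Qd = 206 − (P + 24).
New equilibrium: buyers pay 71, sellers receive 47, Q = 135. (Wedge: Pb − Ps = 24.)
The less price-elastic side of the market bears the larger share of a per-unit tax.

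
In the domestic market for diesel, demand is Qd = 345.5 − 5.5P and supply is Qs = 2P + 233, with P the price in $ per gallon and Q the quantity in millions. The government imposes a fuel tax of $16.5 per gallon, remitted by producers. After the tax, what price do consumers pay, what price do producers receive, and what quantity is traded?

Before the tax: set 345.5 − 5.5P = 2P + 233 → P* = $15, Q* = 263.
With the tax collected from producers, supply shifts: Qs = 2(P − 16.5) + 233.
Solving gives Q = 238.8 with consumers paying $19.4 and producers receiving $2.9 (the $16.5 wedge).
The less price-elastic side of the market bears the larger share of a per-unit tax.

Consumers pay $19.4; producers receive $2.9; quantity = 238.8.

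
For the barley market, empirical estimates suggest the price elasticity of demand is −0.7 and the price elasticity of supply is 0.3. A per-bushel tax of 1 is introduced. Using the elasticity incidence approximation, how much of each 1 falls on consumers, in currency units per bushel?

Consumers bear ≈ 0.3 per bushel.

Incidence ratio: consumers' share ≈ εs / (εs + |εd|) = 0.3 / (0.3 + 0.7) = 0.3.
So consumers bear ≈ 0.3 × 1 = 0.3; producers bear 0.7.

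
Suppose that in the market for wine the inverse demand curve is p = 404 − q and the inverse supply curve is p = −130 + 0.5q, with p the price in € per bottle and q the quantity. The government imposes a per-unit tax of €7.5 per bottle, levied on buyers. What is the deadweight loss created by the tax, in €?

Inverting to q(p) form: qd = 404 − p; qs = 2p + 260.
Without the tax, 404 − p = 2p + 260 gives 3p = 144, so p* = €48 and q* = 356.
With the tax collected from buyers, demand (in seller-price terms) shifts: qd = 404 − (p + 7.5).
Solving gives q = 351 with buyers paying €53 and sellers receiving €45.5 (the €7.5 wedge).
Quantity falls by |ΔQ| = |356 − 351| = 5.
DWL = ½ · t · |ΔQ| = ½ · 7.5 · 5 = €18.75.

Deadweight loss = €18.75.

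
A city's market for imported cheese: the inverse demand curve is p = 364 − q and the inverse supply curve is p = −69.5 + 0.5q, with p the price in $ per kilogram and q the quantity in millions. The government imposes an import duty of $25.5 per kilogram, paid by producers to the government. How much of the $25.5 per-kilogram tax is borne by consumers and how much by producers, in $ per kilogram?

Consumers bear $17 per kilogram; producers bear $8.5 per kilogram.

Inverting to q(p) form: qd = 364 − p; qs = 2p + 139.
Without the tax, 364 − p = 2p + 139 gives 3p = 225, so p* = $75 and q* = 289.
With the tax collected from producers, supply shifts: qs = 2(p − 25.5) + 139.
New equilibrium: consumers pay $92, producers receive $66.5, q = 272. (Wedge: pb − ps = 25.5.)
Burden on consumers: $17; on producers: $8.5. (They sum to $25.5.)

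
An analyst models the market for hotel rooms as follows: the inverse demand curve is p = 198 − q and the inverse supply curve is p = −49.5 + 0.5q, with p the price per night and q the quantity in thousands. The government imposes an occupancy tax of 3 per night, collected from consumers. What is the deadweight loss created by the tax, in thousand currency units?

Inverting to q(p) form: qd = 198 − p; qs = 2p + 99.
Before the tax: set 198 − p = 2p + 99 → p* = 33, q* = 165.
With the tax collected from consumers, demand (in seller-price terms) shifts: qd = 198 − (p + 3).
Solving gives q = 163 with consumers paying 35 and suppliers receiving 32 (the 3 wedge).
Quantity falls by |ΔQ| = |165 − 163| = 2.
DWL = ½ · t · |ΔQ| = ½ · 3 · 2 = 3.

Deadweight loss = 3 thousand.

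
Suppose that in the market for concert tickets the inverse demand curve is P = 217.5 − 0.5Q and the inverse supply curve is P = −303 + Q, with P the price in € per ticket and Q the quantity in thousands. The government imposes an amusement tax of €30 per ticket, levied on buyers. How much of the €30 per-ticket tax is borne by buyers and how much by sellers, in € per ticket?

Rewrite in direct form: Qd = 435 − 2P and Qs = P + 303.
Without the tax, 435 − 2P = P + 303 gives 3P = 132, so P* = €44 and Q* = 347.
With the tax collected from buyers, demand (in seller-price terms) shifts: Qd = 435 − 2(P + 30).
New equilibrium: buyers pay €54, sellers receive €24, Q = 327. (Wedge: Pb − Ps = 30.)
Burden on buyers: €10; on sellers: €20. (They sum to €30.)
The less price-elastic side of the market bears the larger share of a per-unit tax.

Buyers bear €10 per ticket; sellers bear €20 per ticket.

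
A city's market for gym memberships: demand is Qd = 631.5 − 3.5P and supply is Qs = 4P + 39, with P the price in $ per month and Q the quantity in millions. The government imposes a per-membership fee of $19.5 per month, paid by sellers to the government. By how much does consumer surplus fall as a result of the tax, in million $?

Consumer surplus falls by $3502.72 million.

Before the tax: set 631.5 − 3.5P = 4P + 39 → P* = $79, Q* = 355.
With the tax collected from sellers, supply shifts: Qs = 4(P − 19.5) + 39.
New equilibrium: buyers pay $89.4, sellers receive $69.9, Q = 318.6. (Wedge: Pb − Ps = 19.5.)
ΔCS is the trapezoid between Q = 318.6 and Q = 355 of height $10.4: ½ · (355 + 318.6) · 10.4 = $3502.72.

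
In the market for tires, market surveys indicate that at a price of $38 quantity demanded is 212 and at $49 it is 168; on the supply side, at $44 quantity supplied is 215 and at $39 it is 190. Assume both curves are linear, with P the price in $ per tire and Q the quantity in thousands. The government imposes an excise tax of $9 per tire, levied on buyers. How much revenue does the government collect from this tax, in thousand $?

Demand slope: (168 − 212)/(49 − 38) = -4, so Qd = 364 − 4P.
Supply slope: (190 − 215)/(39 − 44) = 5, so Qs = 5P − 5.
Before the tax: set 364 − 4P = 5P − 5 → P* = $41, Q* = 200.
With the tax collected from buyers, demand (in seller-price terms) shifts: Qd = 364 − 4(P + 9).
New equilibrium: buyers pay $46, producers receive $37, Q = 180. (Wedge: Pb − Ps = 9.)
Revenue = t · Q = 9 · 180 = $1620.

Tax revenue = $1620 thousand.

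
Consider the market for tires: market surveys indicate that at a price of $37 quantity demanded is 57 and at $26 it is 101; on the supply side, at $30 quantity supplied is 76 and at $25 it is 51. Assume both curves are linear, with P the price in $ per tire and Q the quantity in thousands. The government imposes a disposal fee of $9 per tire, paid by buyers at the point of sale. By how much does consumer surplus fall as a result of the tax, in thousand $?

Demand slope: (101 − 57)/(26 − 37) = -4, so Qd = 205 − 4P.
Supply slope: (51 − 76)/(25 − 30) = 5, so Qs = 5P − 74.
Without the tax, 205 − 4P = 5P − 74 gives 9P = 279, so P* = $31 and Q* = 81.
With the tax collected from buyers, demand (in seller-price terms) shifts: Qd = 205 − 4(P + 9).
New equilibrium: buyers pay $36, suppliers receive $27, Q = 61. (Wedge: Pb − Ps = 9.)
ΔCS is the trapezoid between Q = 61 and Q = 81 of height $5: ½ · (81 + 61) · 5 = $355.

Consumer surplus falls by $355 thousand.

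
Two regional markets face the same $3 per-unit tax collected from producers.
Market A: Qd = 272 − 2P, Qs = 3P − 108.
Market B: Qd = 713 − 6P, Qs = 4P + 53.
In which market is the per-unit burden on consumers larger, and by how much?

Market A, by $0.6.

Market A: pre-tax P* = $76, Q* = 120; post-tax Q = 116.4; per-unit burden on consumers = $1.8.
Market B: pre-tax P* = $66, Q* = 317; post-tax Q = 309.8; per-unit burden on consumers = $1.2.
Difference: $1.8 vs $1.2 → market A is larger by $0.6.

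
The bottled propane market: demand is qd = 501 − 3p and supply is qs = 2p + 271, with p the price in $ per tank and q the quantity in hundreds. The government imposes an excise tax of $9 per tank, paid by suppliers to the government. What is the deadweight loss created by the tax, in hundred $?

Without the tax, 501 − 3p = 2p + 271 gives 5p = 230, so p* = $46 and q* = 363.
With the tax collected from suppliers, supply shifts: qs = 2(p − 9) + 271.
Solving gives q = 352.2 with buyers paying $49.6 and suppliers receiving $40.6 (the $9 wedge).
Quantity falls by |ΔQ| = |363 − 352.2| = 10.8.
DWL = ½ · t · |ΔQ| = ½ · 9 · 10.8 = $48.6.

Deadweight loss = $48.6 hundred.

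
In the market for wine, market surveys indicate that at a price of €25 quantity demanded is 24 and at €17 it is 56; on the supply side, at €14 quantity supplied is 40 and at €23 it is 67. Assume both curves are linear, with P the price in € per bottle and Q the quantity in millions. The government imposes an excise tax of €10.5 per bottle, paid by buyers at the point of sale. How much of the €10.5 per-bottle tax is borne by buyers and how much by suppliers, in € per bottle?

Demand slope: (56 − 24)/(17 − 25) = -4, so Qd = 124 − 4P.
Supply slope: (67 − 40)/(23 − 14) = 3, so Qs = 3P − 2.
Without the tax, 124 − 4P = 3P − 2 gives 7P = 126, so P* = €18 and Q* = 52.
With the tax collected from buyers, demand (in seller-price terms) shifts: Qd = 124 − 4(P + 10.5).
Solving gives Q = 34 with buyers paying €22.5 and suppliers receiving €12 (the €10.5 wedge).
Burden on buyers: €4.5; on suppliers: €6. (They sum to €10.5.)
The less price-elastic side of the market bears the larger share of a per-unit tax.

Buyers bear €4.5 per bottle; suppliers bear €6 per bottle.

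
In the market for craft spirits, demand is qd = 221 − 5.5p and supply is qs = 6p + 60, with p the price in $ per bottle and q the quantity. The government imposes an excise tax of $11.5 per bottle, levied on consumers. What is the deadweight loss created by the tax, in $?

Deadweight loss = $189.75.

Before the tax: set 221 − 5.5p = 6p + 60 → p* = $14, q* = 144.
With the tax collected from consumers, demand (in seller-price terms) shifts: qd = 221 − 5.5(p + 11.5).
New equilibrium: consumers pay $20, suppliers receive $8.5, q = 111. (Wedge: pb − ps = 11.5.)
Quantity falls by |ΔQ| = |144 − 111| = 33.
DWL = ½ · t · |ΔQ| = ½ · 11.5 · 33 = $189.75.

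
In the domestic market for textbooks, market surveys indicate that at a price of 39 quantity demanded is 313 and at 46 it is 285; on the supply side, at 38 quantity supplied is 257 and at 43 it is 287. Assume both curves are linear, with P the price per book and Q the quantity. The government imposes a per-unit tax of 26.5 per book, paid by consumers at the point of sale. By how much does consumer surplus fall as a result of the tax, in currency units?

Demand slope: (285 − 313)/(46 − 39) = -4, so Qd = 469 − 4P.
Supply slope: (287 − 257)/(43 − 38) = 6, so Qs = 6P + 29.
Before the tax: set 469 − 4P = 6P + 29 → P* = 44, Q* = 293.
With the tax collected from consumers, demand (in seller-price terms) shifts: Qd = 469 − 4(P + 26.5).
Solving gives Q = 229.4 with consumers paying 59.9 and sellers receiving 33.4 (the 26.5 wedge).
ΔCS is the trapezoid between Q = 229.4 and Q = 293 of height 15.9: ½ · (293 + 229.4) · 15.9 = 4153.08.

Consumer surplus falls by 4153.08.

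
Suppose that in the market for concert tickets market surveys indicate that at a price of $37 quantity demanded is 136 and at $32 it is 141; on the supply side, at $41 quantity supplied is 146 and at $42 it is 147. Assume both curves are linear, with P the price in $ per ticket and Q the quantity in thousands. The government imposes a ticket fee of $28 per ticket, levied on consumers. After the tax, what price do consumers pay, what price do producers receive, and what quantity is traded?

Consumers pay $48; producers receive $20; quantity = 125.

Demand slope: (141 − 136)/(32 − 37) = -1, so Qd = 173 − P.
Supply slope: (147 − 146)/(42 − 41) = 1, so Qs = P + 105.
Before the tax: set 173 − P = P + 105 → P* = $34, Q* = 139.
With the tax collected from consumers, demand (in seller-price terms) shifts: Qd = 173 − (P + 28).
New equilibrium: consumers pay $48, producers receive $20, Q = 125. (Wedge: Pb − Ps = 28.)
The less price-elastic side of the market bears the larger share of a per-unit tax.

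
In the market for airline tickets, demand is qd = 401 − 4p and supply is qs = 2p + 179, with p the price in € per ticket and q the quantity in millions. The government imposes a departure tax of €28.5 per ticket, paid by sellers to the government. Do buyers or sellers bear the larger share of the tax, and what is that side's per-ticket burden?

Before the tax: set 401 − 4p = 2p + 179 → p* = €37, q* = 253.
With the tax collected from sellers, supply shifts: qs = 2(p − 28.5) + 179.
New equilibrium: buyers pay €46.5, sellers receive €18, q = 215. (Wedge: pb − ps = 28.5.)
Per-ticket burden: buyers €9.5, sellers €19.
Sellers take the larger share because supply is less price-elastic here (demand slope 4 vs supply slope 2).
The less price-elastic side of the market bears the larger share of a per-unit tax.

Sellers bear the larger share: €19 per ticket.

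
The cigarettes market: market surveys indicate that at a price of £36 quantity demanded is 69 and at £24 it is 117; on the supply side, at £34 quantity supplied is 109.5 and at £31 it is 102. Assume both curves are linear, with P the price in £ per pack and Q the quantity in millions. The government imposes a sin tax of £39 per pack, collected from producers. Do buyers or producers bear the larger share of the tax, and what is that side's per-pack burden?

Demand slope: (117 − 69)/(24 − 36) = -4, so Qd = 213 − 4P.
Supply slope: (102 − 109.5)/(31 − 34) = 2.5, so Qs = 2.5P + 24.5.
Without the tax, 213 − 4P = 2.5P + 24.5 gives 6.5P = 188.5, so P* = £29 and Q* = 97.
With the tax collected from producers, supply shifts: Qs = 2.5(P − 39) + 24.5.
New equilibrium: buyers pay £44, producers receive £5, Q = 37. (Wedge: Pb − Ps = 39.)
Per-pack burden: buyers £15, producers £24.
Producers take the larger share because supply is less price-elastic here (demand slope 4 vs supply slope 2.5).

Producers bear the larger share: £24 per pack.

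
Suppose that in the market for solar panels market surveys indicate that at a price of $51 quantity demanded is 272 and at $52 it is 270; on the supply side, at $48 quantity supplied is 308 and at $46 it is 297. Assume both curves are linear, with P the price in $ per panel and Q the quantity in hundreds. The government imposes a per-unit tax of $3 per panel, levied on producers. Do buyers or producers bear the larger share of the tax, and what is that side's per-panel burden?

Demand slope: (270 − 272)/(52 − 51) = -2, so Qd = 374 − 2P.
Supply slope: (297 − 308)/(46 − 48) = 5.5, so Qs = 5.5P + 44.
Before the tax: set 374 − 2P = 5.5P + 44 → P* = $44, Q* = 286.
With the tax collected from producers, supply shifts: Qs = 5.5(P − 3) + 44.
New equilibrium: buyers pay $46.2, producers receive $43.2, Q = 281.6. (Wedge: Pb − Ps = 3.)
Per-panel burden: buyers $2.2, producers $0.8.
Buyers take the larger share because demand is less price-elastic here (demand slope 2 vs supply slope 5.5).

Buyers bear the larger share: $2.2 per panel.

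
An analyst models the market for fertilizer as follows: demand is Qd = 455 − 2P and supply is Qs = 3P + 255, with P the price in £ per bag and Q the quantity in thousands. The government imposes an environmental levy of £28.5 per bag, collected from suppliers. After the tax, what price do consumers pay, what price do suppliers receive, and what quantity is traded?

Without the tax, 455 − 2P = 3P + 255 gives 5P = 200, so P* = £40 and Q* = 375.
With the tax collected from suppliers, supply shifts: Qs = 3(P − 28.5) + 255.
Solving gives Q = 340.8 with consumers paying £57.1 and suppliers receiving £28.6 (the £28.5 wedge).

Consumers pay £57.1; suppliers receive £28.6; quantity = 340.8.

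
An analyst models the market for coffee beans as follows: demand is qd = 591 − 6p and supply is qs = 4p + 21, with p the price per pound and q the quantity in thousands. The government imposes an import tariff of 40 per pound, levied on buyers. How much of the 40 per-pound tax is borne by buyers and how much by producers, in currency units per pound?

Without the tax, 591 − 6p = 4p + 21 gives 10p = 570, so p* = 57 and q* = 249.
With the tax collected from buyers, demand (in seller-price terms) shifts: qd = 591 − 6(p + 40).
Solving gives q = 153 with buyers paying 73 and producers receiving 33 (the 40 wedge).
Burden on buyers: 16; on producers: 24. (They sum to 40.)

Buyers bear 16 per pound; producers bear 24 per pound.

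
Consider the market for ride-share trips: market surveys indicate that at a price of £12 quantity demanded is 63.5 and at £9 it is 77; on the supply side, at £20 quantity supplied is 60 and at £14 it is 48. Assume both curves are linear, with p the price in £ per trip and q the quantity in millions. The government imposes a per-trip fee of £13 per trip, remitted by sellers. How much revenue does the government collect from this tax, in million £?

Demand slope: (77 − 63.5)/(9 − 12) = -4.5, so qd = 117.5 − 4.5p.
Supply slope: (48 − 60)/(14 − 20) = 2, so qs = 2p + 20.
Without the tax, 117.5 − 4.5p = 2p + 20 gives 6.5p = 97.5, so p* = £15 and q* = 50.
With the tax collected from sellers, supply shifts: qs = 2(p − 13) + 20.
New equilibrium: consumers pay £19, sellers receive £6, q = 32. (Wedge: pb − ps = 13.)
Revenue = t · Q = 13 · 32 = £416.

Tax revenue = £416 million.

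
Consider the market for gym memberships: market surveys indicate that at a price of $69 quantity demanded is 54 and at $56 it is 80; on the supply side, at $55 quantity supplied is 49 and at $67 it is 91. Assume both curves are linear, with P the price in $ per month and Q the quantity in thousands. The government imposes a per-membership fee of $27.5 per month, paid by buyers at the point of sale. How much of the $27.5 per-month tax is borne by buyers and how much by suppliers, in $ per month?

Buyers bear $17.5 per month; suppliers bear $10 per month.

Demand slope: (80 − 54)/(56 − 69) = -2, so Qd = 192 − 2P.
Supply slope: (91 − 49)/(67 − 55) = 3.5, so Qs = 3.5P − 143.5.
Without the tax, 192 − 2P = 3.5P − 143.5 gives 5.5P = 335.5, so P* = $61 and Q* = 70.
With the tax collected from buyers, demand (in seller-price terms) shifts: Qd = 192 − 2(P + 27.5).
New equilibrium: buyers pay $78.5, suppliers receive $51, Q = 35. (Wedge: Pb − Ps = 27.5.)
Burden on buyers: $17.5; on suppliers: $10. (They sum to $27.5.)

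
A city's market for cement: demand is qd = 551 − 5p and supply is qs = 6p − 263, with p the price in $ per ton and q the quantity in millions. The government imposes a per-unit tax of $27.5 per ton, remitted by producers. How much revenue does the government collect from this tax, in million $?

Without the tax, 551 − 5p = 6p − 263 gives 11p = 814, so p* = $74 and q* = 181.
With the tax collected from producers, supply shifts: qs = 6(p − 27.5) − 263.
Solving gives q = 106 with consumers paying $89 and producers receiving $61.5 (the $27.5 wedge).
Revenue = t · Q = 27.5 · 106 = $2915.

Tax revenue = $2915 million.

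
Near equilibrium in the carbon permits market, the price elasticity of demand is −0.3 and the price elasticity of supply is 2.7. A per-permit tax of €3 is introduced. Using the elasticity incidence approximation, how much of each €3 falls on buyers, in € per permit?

Buyers bear ≈ €2.7 per permit.

Incidence ratio: buyers' share ≈ εs / (εs + |εd|) = 2.7 / (2.7 + 0.3) = 0.9.
So buyers bear ≈ 0.9 × €3 = €2.7; sellers bear €0.3.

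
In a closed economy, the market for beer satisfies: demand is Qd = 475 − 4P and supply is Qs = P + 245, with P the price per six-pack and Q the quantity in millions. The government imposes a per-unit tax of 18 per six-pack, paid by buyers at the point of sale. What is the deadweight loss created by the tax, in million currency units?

Deadweight loss = 129.6 million.

Without the tax, 475 − 4P = P + 245 gives 5P = 230, so P* = 46 and Q* = 291.
With the tax collected from buyers, demand (in seller-price terms) shifts: Qd = 475 − 4(P + 18).
New equilibrium: buyers pay 49.6, sellers receive 31.6, Q = 276.6. (Wedge: Pb − Ps = 18.)
Quantity falls by |ΔQ| = |291 − 276.6| = 14.4.
DWL = ½ · t · |ΔQ| = ½ · 18 · 14.4 = 129.6.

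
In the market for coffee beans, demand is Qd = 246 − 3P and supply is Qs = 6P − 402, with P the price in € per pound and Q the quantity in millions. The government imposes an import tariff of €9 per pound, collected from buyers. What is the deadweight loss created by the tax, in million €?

Deadweight loss = €81 million.

Without the tax, 246 − 3P = 6P − 402 gives 9P = 648, so P* = €72 and Q* = 30.
With the tax collected from buyers, demand (in seller-price terms) shifts: Qd = 246 − 3(P + 9).
Solving gives Q = 12 with buyers paying €78 and producers receiving €69 (the €9 wedge).
Quantity falls by |ΔQ| = |30 − 12| = 18.
DWL = ½ · t · |ΔQ| = ½ · 9 · 18 = €81.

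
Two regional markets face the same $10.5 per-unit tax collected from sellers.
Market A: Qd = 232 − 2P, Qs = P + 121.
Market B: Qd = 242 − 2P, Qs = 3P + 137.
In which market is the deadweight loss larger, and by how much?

Market B, by $29.4.

Market A: pre-tax P* = $37, Q* = 158; post-tax Q = 151; deadweight loss = $36.75.
Market B: pre-tax P* = $21, Q* = 200; post-tax Q = 187.4; deadweight loss = $66.15.
Difference: $36.75 vs $66.15 → market B is larger by $29.4.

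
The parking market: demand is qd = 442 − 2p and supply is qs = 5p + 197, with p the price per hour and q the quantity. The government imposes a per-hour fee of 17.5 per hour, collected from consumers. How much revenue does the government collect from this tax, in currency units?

Before the tax: set 442 − 2p = 5p + 197 → p* = 35, q* = 372.
With the tax collected from consumers, demand (in seller-price terms) shifts: qd = 442 − 2(p + 17.5).
New equilibrium: consumers pay 47.5, sellers receive 30, q = 347. (Wedge: pb − ps = 17.5.)
Revenue = t · Q = 17.5 · 347 = 6072.5.

Tax revenue = 6072.5.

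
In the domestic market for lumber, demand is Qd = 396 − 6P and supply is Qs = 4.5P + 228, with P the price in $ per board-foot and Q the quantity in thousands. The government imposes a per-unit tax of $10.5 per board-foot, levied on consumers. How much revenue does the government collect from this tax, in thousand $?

Without the tax, 396 − 6P = 4.5P + 228 gives 10.5P = 168, so P* = $16 and Q* = 300.
With the tax collected from consumers, demand (in seller-price terms) shifts: Qd = 396 − 6(P + 10.5).
New equilibrium: consumers pay $20.5, suppliers receive $10, Q = 273. (Wedge: Pb − Ps = 10.5.)
Revenue = t · Q = 10.5 · 273 = $2866.5.

Tax revenue = $2866.5 thousand.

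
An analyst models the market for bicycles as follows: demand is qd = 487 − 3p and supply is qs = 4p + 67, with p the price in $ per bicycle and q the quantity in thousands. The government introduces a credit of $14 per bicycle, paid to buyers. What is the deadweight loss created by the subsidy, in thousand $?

Without the subsidy, 487 − 3p = 4p + 67 gives 7p = 420, so p* = $60 and q* = 307.
With a per-unit subsidy paid to buyers, each effectively pays p − 14, so demand becomes qd = 487 − 3(p − 14).
Solving gives q = 331 with buyers paying $52 and suppliers receiving $66 (the $14 wedge).
Quantity rises by |ΔQ| = |307 − 331| = 24.
DWL = ½ · t · |ΔQ| = ½ · 14 · 24 = $168.

Deadweight loss = $168 thousand.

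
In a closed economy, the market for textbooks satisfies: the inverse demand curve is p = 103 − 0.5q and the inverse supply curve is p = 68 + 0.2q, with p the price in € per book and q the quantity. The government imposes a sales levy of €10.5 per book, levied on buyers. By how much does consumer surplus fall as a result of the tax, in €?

Consumer surplus falls by €318.75.

Inverting to q(p) form: qd = 206 − 2p; qs = 5p − 340.
Before the tax: set 206 − 2p = 5p − 340 → p* = €78, q* = 50.
With the tax collected from buyers, demand (in seller-price terms) shifts: qd = 206 − 2(p + 10.5).
Solving gives q = 35 with buyers paying €85.5 and sellers receiving €75 (the €10.5 wedge).
ΔCS is the trapezoid between Q = 35 and Q = 50 of height €7.5: ½ · (50 + 35) · 7.5 = €318.75.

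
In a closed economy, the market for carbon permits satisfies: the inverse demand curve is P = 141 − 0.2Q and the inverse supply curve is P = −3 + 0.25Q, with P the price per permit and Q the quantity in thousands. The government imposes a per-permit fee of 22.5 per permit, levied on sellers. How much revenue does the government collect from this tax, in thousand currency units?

Tax revenue = 6075 thousand.

Inverting to Q(P) form: Qd = 705 − 5P; Qs = 4P + 12.
Without the tax, 705 − 5P = 4P + 12 gives 9P = 693, so P* = 77 and Q* = 320.
With the tax collected from sellers, supply shifts: Qs = 4(P − 22.5) + 12.
Solving gives Q = 270 with buyers paying 87 and sellers receiving 64.5 (the 22.5 wedge).
Revenue = t · Q = 22.5 · 270 = 6075.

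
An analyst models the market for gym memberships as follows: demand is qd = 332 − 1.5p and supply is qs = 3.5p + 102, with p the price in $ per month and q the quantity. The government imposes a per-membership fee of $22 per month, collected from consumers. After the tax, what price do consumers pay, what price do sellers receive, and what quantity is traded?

Consumers pay $61.4; sellers receive $39.4; quantity = 239.9.

Without the tax, 332 − 1.5p = 3.5p + 102 gives 5p = 230, so p* = $46 and q* = 263.
With the tax collected from consumers, demand (in seller-price terms) shifts: qd = 332 − 1.5(p + 22).
Solving gives q = 239.9 with consumers paying $61.4 and sellers receiving $39.4 (the $22 wedge).
The less price-elastic side of the market bears the larger share of a per-unit tax.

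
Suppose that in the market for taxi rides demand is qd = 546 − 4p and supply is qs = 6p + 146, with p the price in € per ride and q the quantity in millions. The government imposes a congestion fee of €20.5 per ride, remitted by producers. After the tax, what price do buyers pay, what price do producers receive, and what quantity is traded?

Buyers pay €52.3; producers receive €31.8; quantity = 336.8.

Before the tax: set 546 − 4p = 6p + 146 → p* = €40, q* = 386.
With the tax collected from producers, supply shifts: qs = 6(p − 20.5) + 146.
Solving gives q = 336.8 with buyers paying €52.3 and producers receiving €31.8 (the €20.5 wedge).
The less price-elastic side of the market bears the larger share of a per-unit tax.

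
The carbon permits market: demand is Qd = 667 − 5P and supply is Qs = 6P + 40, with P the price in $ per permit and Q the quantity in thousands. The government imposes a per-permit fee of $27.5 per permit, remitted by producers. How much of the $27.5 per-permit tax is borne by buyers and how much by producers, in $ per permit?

Without the tax, 667 − 5P = 6P + 40 gives 11P = 627, so P* = $57 and Q* = 382.
With the tax collected from producers, supply shifts: Qs = 6(P − 27.5) + 40.
Solving gives Q = 307 with buyers paying $72 and producers receiving $44.5 (the $27.5 wedge).
Burden on buyers: $15; on producers: $12.5. (They sum to $27.5.)

Buyers bear $15 per permit; producers bear $12.5 per permit.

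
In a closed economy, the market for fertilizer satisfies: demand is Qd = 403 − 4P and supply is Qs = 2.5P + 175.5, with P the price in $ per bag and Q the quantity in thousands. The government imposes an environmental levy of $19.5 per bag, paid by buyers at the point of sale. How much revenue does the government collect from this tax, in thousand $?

Without the tax, 403 − 4P = 2.5P + 175.5 gives 6.5P = 227.5, so P* = $35 and Q* = 263.
With the tax collected from buyers, demand (in seller-price terms) shifts: Qd = 403 − 4(P + 19.5).
Solving gives Q = 233 with buyers paying $42.5 and suppliers receiving $23 (the $19.5 wedge).
Revenue = t · Q = 19.5 · 233 = $4543.5.

Tax revenue = $4543.5 thousand.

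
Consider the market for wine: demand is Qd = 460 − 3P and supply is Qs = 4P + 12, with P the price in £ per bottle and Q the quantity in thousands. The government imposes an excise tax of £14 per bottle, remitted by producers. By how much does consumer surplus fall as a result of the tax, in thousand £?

Before the tax: set 460 − 3P = 4P + 12 → P* = £64, Q* = 268.
With the tax collected from producers, supply shifts: Qs = 4(P − 14) + 12.
Solving gives Q = 244 with consumers paying £72 and producers receiving £58 (the £14 wedge).
ΔCS is the trapezoid between Q = 244 and Q = 268 of height £8: ½ · (268 + 244) · 8 = £2048.

Consumer surplus falls by £2048 thousand.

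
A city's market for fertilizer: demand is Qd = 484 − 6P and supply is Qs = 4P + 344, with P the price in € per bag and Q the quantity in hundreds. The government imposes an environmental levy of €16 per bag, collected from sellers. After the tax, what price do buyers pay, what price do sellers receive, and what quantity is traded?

Without the tax, 484 − 6P = 4P + 344 gives 10P = 140, so P* = €14 and Q* = 400.
With the tax collected from sellers, supply shifts: Qs = 4(P − 16) + 344.
Solving gives Q = 361.6 with buyers paying €20.4 and sellers receiving €4.4 (the €16 wedge).

Buyers pay €20.4; sellers receive €4.4; quantity = 361.6.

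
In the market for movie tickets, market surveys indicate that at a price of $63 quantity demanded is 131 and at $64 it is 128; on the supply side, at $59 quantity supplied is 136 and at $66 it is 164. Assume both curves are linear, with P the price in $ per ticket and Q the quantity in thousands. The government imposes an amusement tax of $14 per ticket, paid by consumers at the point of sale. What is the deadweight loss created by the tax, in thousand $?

Demand slope: (128 − 131)/(64 − 63) = -3, so Qd = 320 − 3P.
Supply slope: (164 − 136)/(66 − 59) = 4, so Qs = 4P − 100.
Without the tax, 320 − 3P = 4P − 100 gives 7P = 420, so P* = $60 and Q* = 140.
With the tax collected from consumers, demand (in seller-price terms) shifts: Qd = 320 − 3(P + 14).
Solving gives Q = 116 with consumers paying $68 and producers receiving $54 (the $14 wedge).
Quantity falls by |ΔQ| = |140 − 116| = 24.
DWL = ½ · t · |ΔQ| = ½ · 14 · 24 = $168.

Deadweight loss = $168 thousand.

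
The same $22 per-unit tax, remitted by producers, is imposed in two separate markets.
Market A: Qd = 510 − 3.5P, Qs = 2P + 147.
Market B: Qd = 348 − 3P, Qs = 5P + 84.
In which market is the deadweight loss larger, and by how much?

Market B, by $145.75.

Market A: pre-tax P* = $66, Q* = 279; post-tax Q = 251; deadweight loss = $308.
Market B: pre-tax P* = $33, Q* = 249; post-tax Q = 207.75; deadweight loss = $453.75.
Difference: $308 vs $453.75 → market B is larger by $145.75.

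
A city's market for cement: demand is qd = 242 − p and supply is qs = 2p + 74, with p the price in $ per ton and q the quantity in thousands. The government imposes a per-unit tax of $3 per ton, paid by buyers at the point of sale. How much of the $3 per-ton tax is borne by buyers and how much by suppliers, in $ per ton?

Buyers bear $2 per ton; suppliers bear $1 per ton.

Without the tax, 242 − p = 2p + 74 gives 3p = 168, so p* = $56 and q* = 186.
With the tax collected from buyers, demand (in seller-price terms) shifts: qd = 242 − (p + 3).
Solving gives q = 184 with buyers paying $58 and suppliers receiving $55 (the $3 wedge).
Burden on buyers: $2; on suppliers: $1. (They sum to $3.)
The less price-elastic side of the market bears the larger share of a per-unit tax.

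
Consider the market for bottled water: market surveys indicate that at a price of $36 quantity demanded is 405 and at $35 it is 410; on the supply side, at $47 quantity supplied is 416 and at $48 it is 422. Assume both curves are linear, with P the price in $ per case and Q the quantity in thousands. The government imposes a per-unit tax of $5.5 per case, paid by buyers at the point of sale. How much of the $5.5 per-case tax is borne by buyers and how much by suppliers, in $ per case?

Demand slope: (410 − 405)/(35 − 36) = -5, so Qd = 585 − 5P.
Supply slope: (422 − 416)/(48 − 47) = 6, so Qs = 6P + 134.
Before the tax: set 585 − 5P = 6P + 134 → P* = $41, Q* = 380.
With the tax collected from buyers, demand (in seller-price terms) shifts: Qd = 585 − 5(P + 5.5).
Solving gives Q = 365 with buyers paying $44 and suppliers receiving $38.5 (the $5.5 wedge).
Burden on buyers: $3; on suppliers: $2.5. (They sum to $5.5.)
The less price-elastic side of the market bears the larger share of a per-unit tax.

Buyers bear $3 per case; suppliers bear $2.5 per case.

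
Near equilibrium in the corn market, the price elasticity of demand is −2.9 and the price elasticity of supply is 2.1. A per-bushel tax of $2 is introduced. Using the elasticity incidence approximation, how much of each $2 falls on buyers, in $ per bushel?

Buyers bear ≈ $0.84 per bushel.

Incidence ratio: buyers' share ≈ εs / (εs + |εd|) = 2.1 / (2.1 + 2.9) = 0.42.
So buyers bear ≈ 0.42 × $2 = $0.84; producers bear $1.16.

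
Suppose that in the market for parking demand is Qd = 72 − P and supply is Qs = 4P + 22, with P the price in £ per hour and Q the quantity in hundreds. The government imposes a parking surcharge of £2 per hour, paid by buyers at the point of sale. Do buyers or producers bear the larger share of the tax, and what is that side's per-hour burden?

Without the tax, 72 − P = 4P + 22 gives 5P = 50, so P* = £10 and Q* = 62.
With the tax collected from buyers, demand (in seller-price terms) shifts: Qd = 72 − (P + 2).
Solving gives Q = 60.4 with buyers paying £11.6 and producers receiving £9.6 (the £2 wedge).
Per-hour burden: buyers £1.6, producers £0.4.
Buyers take the larger share because demand is less price-elastic here (demand slope 1 vs supply slope 4).

Buyers bear the larger share: £1.6 per hour.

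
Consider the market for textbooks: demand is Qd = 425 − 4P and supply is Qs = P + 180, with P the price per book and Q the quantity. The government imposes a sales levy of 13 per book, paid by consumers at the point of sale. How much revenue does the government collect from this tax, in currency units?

Without the tax, 425 − 4P = P + 180 gives 5P = 245, so P* = 49 and Q* = 229.
With the tax collected from consumers, demand (in seller-price terms) shifts: Qd = 425 − 4(P + 13).
Solving gives Q = 218.6 with consumers paying 51.6 and suppliers receiving 38.6 (the 13 wedge).
Revenue = t · Q = 13 · 218.6 = 2841.8.

Tax revenue = 2841.8.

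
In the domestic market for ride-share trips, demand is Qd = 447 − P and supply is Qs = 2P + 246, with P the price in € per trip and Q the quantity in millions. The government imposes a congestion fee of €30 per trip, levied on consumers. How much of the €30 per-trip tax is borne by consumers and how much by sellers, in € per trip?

Without the tax, 447 − P = 2P + 246 gives 3P = 201, so P* = €67 and Q* = 380.
With the tax collected from consumers, demand (in seller-price terms) shifts: Qd = 447 − (P + 30).
New equilibrium: consumers pay €87, sellers receive €57, Q = 360. (Wedge: Pb − Ps = 30.)
Burden on consumers: €20; on sellers: €10. (They sum to €30.)
The less price-elastic side of the market bears the larger share of a per-unit tax.

Consumers bear €20 per trip; sellers bear €10 per trip.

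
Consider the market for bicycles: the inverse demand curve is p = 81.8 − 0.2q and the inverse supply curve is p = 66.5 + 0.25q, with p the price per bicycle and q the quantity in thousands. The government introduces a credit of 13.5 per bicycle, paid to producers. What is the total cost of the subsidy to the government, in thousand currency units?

Government outlay = 864 thousand.

Inverting to q(p) form: qd = 409 − 5p; qs = 4p − 266.
Before the subsidy: set 409 − 5p = 4p − 266 → p* = 75, q* = 34.
With a per-unit subsidy paid to producers, each receives p + 13.5 per unit sold, so supply becomes qs = 4(p + 13.5) − 266.
Solving gives q = 64 with buyers paying 69 and producers receiving 82.5 (the 13.5 wedge).
Outlay = t · Q = 13.5 · 64 = 864.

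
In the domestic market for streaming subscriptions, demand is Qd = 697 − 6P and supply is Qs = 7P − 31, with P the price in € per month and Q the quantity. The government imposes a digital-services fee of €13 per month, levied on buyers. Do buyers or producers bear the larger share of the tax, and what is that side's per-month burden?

Buyers bear the larger share: €7 per month.

Before the tax: set 697 − 6P = 7P − 31 → P* = €56, Q* = 361.
With the tax collected from buyers, demand (in seller-price terms) shifts: Qd = 697 − 6(P + 13).
New equilibrium: buyers pay €63, producers receive €50, Q = 319. (Wedge: Pb − Ps = 13.)
Per-month burden: buyers €7, producers €6.
Buyers take the larger share because demand is less price-elastic here (demand slope 6 vs supply slope 7).
The less price-elastic side of the market bears the larger share of a per-unit tax.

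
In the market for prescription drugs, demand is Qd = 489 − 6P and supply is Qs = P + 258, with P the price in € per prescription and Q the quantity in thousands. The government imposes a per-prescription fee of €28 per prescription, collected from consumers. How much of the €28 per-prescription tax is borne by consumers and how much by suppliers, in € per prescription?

Consumers bear €4 per prescription; suppliers bear €24 per prescription.

Before the tax: set 489 − 6P = P + 258 → P* = €33, Q* = 291.
With the tax collected from consumers, demand (in seller-price terms) shifts: Qd = 489 − 6(P + 28).
New equilibrium: consumers pay €37, suppliers receive €9, Q = 267. (Wedge: Pb − Ps = 28.)
Burden on consumers: €4; on suppliers: €24. (They sum to €28.)
The less price-elastic side of the market bears the larger share of a per-unit tax.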